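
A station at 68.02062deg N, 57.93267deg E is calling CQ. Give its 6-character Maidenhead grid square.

Add 180° to longitude and 90° to latitude: 237.9327, 158.0206.
Field: 237.9327/20 → 11 → L, 158.0206/10 → 15 → P; chars LP.
Square: 17.9327/2 → 8, 8.0206/1 → 8; chars 88.
Subsquare: 1.9327/0.0833333 → 23 → x, 0.0206/0.0416667 → 0 → a; chars xa.

LP88xa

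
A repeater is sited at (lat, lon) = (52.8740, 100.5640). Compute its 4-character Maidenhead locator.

OO02

Add 180° to longitude and 90° to latitude: 280.56, 142.87.
Field: 280.56/20 → 14 → O, 142.87/10 → 14 → O; chars OO.
Square: 0.56/2 → 0, 2.87/1 → 2; chars 02.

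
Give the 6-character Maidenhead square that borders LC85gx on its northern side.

LC86ga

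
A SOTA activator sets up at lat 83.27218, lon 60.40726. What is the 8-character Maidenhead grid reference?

MR03eg85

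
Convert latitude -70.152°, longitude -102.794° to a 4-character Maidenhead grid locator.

DB89

Add 180° to longitude and 90° to latitude: 77.21, 19.85.
Field (20°×10°, letters A–R): 77.21/20 → 3 → D, 19.85/10 → 1 → B; chars DB.
Square (2°×1°, digits 0–9): 17.21/2 → 8, 9.85/1 → 9; chars 89.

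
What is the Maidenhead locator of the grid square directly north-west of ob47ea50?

OB47ea41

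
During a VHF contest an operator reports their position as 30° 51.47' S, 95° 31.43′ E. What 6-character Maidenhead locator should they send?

NF79sd

Add 180° to longitude and 90° to latitude: 275.5238, 59.1422.
Field (20°×10°, letters A–R): lon ⌊275.5238/20⌋ = 13 → N; lat ⌊59.1422/10⌋ = 5 → F.
Square (2°×1°, digits 0–9): lon ⌊15.5238/2⌋ = 7; lat ⌊9.1422/1⌋ = 9.
Subsquare (5′×2.5′, letters a–x): lon ⌊1.5238/0.0833333⌋ = 18 → s; lat ⌊0.1422/0.0416667⌋ = 3 → d.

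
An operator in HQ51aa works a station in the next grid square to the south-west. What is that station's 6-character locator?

HQ40xx

Longitude subsquare a = 0; −1 → -1, wraps to 23 = x, carry into square.
Longitude square 5; −1 → 4.
Latitude subsquare a = 0; −1 → -1, wraps to 23 = x, carry into square.
Latitude square 1; −1 → 0.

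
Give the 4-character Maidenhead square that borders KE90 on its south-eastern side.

LD09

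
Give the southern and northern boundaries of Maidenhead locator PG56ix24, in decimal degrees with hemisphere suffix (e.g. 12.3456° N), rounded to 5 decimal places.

23.02500° S, 23.02083° S

Field P=15, G=6: +15·20° lon, +6·10° lat → SW at lon 120°, lat -30°.
Square 5, 6: +5·2° lon, +6·1° lat → SW at lon 130°, lat -24°.
Subsquare i=8, x=23: +8·0.0833333° lon, +23·0.0416667° lat → SW at lon 130.667°, lat -23.0417°.
Extended square 2, 4: +2·0.00833333° lon, +4·0.00416667° lat → SW at lon 130.683°, lat -23.025°.
Cell spans 0.00833333° lon × 0.00416667° lat.
south 23.02500° S, north 23.02083° S.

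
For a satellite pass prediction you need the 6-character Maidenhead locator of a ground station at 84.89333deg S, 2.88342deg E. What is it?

Add 180° to longitude and 90° to latitude: 182.8834, 5.1067.
Field: lon ⌊182.8834/20⌋ = 9 → J; lat ⌊5.1067/10⌋ = 0 → A.
Square: lon ⌊2.8834/2⌋ = 1; lat ⌊5.1067/1⌋ = 5.
Subsquare: lon ⌊0.8834/0.0833333⌋ = 10 → k; lat ⌊0.1067/0.0416667⌋ = 2 → c.

JA15kc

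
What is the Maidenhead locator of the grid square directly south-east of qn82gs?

QN82hr

Longitude subsquare g = 6; +1 → 7 = h.
Latitude subsquare s = 18; −1 → 17 = r.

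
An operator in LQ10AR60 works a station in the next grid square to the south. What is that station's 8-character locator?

LQ10aq69

Latitude extended square 0; −1 → -1, wraps to 9, carry into subsquare.
Latitude subsquare r = 17; −1 → 16 = q.
The longitude characters are unchanged.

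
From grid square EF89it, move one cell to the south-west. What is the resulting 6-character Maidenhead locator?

Longitude subsquare i = 8; −1 → 7 = h.
Latitude subsquare t = 19; −1 → 18 = s.

EF89hs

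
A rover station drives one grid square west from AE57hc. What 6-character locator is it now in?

AE57gc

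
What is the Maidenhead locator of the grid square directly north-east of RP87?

RP98

Longitude square 8; +1 → 9.
Latitude square 7; +1 → 8.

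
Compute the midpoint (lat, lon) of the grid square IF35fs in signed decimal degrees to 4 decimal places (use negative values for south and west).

-34.2292, -13.5417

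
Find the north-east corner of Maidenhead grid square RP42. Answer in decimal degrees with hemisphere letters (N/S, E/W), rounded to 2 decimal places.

Field R=17, P=15: +17·20° lon, +15·10° lat → SW at lon 160°, lat 60°.
Square 4, 2: +4·2° lon, +2·1° lat → SW at lon 168°, lat 62°.
Cell spans 2° lon × 1° lat. NE corner is SW corner plus one full cell.
latitude 63.00° N, longitude 170.00° E.

63.00° N, 170.00° E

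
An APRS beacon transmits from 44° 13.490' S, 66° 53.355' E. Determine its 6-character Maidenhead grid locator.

ME35ks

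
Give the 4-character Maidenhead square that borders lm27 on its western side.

LM17

Longitude square 2; −1 → 1.
The latitude characters are unchanged.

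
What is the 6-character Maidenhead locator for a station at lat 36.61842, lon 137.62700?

PM86to

Add 180° to longitude and 90° to latitude: 317.6270, 126.6184.
Field: lon ⌊317.6270/20⌋ = 15 → P; lat ⌊126.6184/10⌋ = 12 → M.
Square: lon ⌊17.6270/2⌋ = 8; lat ⌊6.6184/1⌋ = 6.
Subsquare: lon ⌊1.6270/0.0833333⌋ = 19 → t; lat ⌊0.6184/0.0416667⌋ = 14 → o.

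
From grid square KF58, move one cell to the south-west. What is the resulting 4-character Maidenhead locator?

Longitude square 5; −1 → 4.
Latitude square 8; −1 → 7.

KF47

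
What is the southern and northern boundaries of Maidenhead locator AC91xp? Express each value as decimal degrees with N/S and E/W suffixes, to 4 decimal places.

68.3750° S, 68.3333° S

Field A=0, C=2: +0·20° lon, +2·10° lat → SW at lon -180°, lat -70°.
Square 9, 1: +9·2° lon, +1·1° lat → SW at lon -162°, lat -69°.
Subsquare x=23, p=15: +23·0.0833333° lon, +15·0.0416667° lat → SW at lon -160.083°, lat -68.375°.
Cell spans 0.0833333° lon × 0.0416667° lat.
south 68.3750° S, north 68.3333° S.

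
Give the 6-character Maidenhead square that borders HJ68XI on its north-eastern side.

Longitude subsquare x = 23; +1 → 24, wraps to 0 = a, carry into square.
Longitude square 6; +1 → 7.
Latitude subsquare i = 8; +1 → 9 = j.

HJ78aj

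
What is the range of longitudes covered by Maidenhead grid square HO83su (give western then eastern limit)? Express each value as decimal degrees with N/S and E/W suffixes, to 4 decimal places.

Field H=7, O=14: +7·20° lon, +14·10° lat → SW at lon -40°, lat 50°.
Square 8, 3: +8·2° lon, +3·1° lat → SW at lon -24°, lat 53°.
Subsquare s=18, u=20: +18·0.0833333° lon, +20·0.0416667° lat → SW at lon -22.5°, lat 53.8333°.
Cell spans 0.0833333° lon × 0.0416667° lat.
west 22.5000° W, east 22.4167° W.

22.5000° W, 22.4167° W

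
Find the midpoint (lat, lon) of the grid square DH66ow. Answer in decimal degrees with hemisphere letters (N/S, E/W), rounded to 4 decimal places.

Field D=3, H=7: +3·20° lon, +7·10° lat → SW at lon -120°, lat -20°.
Square 6, 6: +6·2° lon, +6·1° lat → SW at lon -108°, lat -14°.
Subsquare o=14, w=22: +14·0.0833333° lon, +22·0.0416667° lat → SW at lon -106.833°, lat -13.0833°.
Cell spans 0.0833333° lon × 0.0416667° lat. Centre is SW corner plus half of each.
latitude 13.0625° S, longitude 106.7917° W.

13.0625° S, 106.7917° W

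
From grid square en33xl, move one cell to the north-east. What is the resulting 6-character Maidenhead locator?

Longitude subsquare x = 23; +1 → 24, wraps to 0 = a, carry into square.
Longitude square 3; +1 → 4.
Latitude subsquare l = 11; +1 → 12 = m.

EN43am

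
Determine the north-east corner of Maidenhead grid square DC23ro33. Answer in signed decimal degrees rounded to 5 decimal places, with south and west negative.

-66.40000, -114.55000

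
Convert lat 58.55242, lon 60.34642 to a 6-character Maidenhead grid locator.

MO08en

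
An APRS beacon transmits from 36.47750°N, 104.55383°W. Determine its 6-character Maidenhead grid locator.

DM76rl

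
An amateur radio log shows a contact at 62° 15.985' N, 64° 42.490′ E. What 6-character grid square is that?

MP22ig

Offset from 180°W / 90°S: lon 244.7082°, lat 152.2664°.
Field: 244.7082/20 → 12 → M, 152.2664/10 → 15 → P; chars MP.
Square: 4.7082/2 → 2, 2.2664/1 → 2; chars 22.
Subsquare: 0.7082/0.0833333 → 8 → i, 0.2664/0.0416667 → 6 → g; chars ig.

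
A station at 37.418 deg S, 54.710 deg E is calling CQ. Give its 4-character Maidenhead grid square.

LF72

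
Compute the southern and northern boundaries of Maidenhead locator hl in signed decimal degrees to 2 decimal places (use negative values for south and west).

Field H=7, L=11: +7·20° lon, +11·10° lat → SW at lon -40°, lat 20°.
Cell spans 20° lon × 10° lat.
south 20.00, north 30.00.

20.00, 30.00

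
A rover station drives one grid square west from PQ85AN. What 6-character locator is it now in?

Longitude subsquare a = 0; −1 → -1, wraps to 23 = x, carry into square.
Longitude square 8; −1 → 7.
The latitude characters are unchanged.

PQ75xn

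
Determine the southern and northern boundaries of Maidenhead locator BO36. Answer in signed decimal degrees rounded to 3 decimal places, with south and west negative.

Field B=1, O=14: +1·20° lon, +14·10° lat → SW at lon -160°, lat 50°.
Square 3, 6: +3·2° lon, +6·1° lat → SW at lon -154°, lat 56°.
Cell spans 2° lon × 1° lat.
south 56.000, north 57.000.

56.000, 57.000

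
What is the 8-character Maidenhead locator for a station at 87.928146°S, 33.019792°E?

KA62mb27

Add 180° to longitude and 90° to latitude: 213.01979, 2.07185.
Field (20°×10°, letters A–R): lon ⌊213.01979/20⌋ = 10 → K; lat ⌊2.07185/10⌋ = 0 → A.
Square (2°×1°, digits 0–9): lon ⌊13.01979/2⌋ = 6; lat ⌊2.07185/1⌋ = 2.
Subsquare (5′×2.5′, letters a–x): lon ⌊1.01979/0.0833333⌋ = 12 → m; lat ⌊0.07185/0.0416667⌋ = 1 → b.
Extended square (30″×15″, digits 0–9): lon ⌊0.01979/0.00833333⌋ = 2; lat ⌊0.03019/0.00416667⌋ = 7.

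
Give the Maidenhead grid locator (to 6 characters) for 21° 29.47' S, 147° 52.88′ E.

QG38wm

Shift to the Maidenhead origin (180°W, 90°S): lon 327.8813, lat 68.5088.
Field: lon ⌊327.8813/20⌋ = 16 → Q; lat ⌊68.5088/10⌋ = 6 → G.
Square: lon ⌊7.8813/2⌋ = 3; lat ⌊8.5088/1⌋ = 8.
Subsquare: lon ⌊1.8813/0.0833333⌋ = 22 → w; lat ⌊0.5088/0.0416667⌋ = 12 → m.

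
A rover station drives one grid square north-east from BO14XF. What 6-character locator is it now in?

BO24ag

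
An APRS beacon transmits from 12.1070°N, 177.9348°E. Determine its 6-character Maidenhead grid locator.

RK82xc

Offset from 180°W / 90°S: lon 357.9348°, lat 102.1070°.
Field: 357.9348/20 → 17 → R, 102.1070/10 → 10 → K; chars RK.
Square: 17.9348/2 → 8, 2.1070/1 → 2; chars 82.
Subsquare: 1.9348/0.0833333 → 23 → x, 0.1070/0.0416667 → 2 → c; chars xc.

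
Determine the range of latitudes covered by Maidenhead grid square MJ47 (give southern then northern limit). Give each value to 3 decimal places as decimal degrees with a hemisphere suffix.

7.000° N, 8.000° N

Field M=12, J=9: +12·20° lon, +9·10° lat → SW at lon 60°, lat 0°.
Square 4, 7: +4·2° lon, +7·1° lat → SW at lon 68°, lat 7°.
Cell spans 2° lon × 1° lat.
south 7.000° N, north 8.000° N.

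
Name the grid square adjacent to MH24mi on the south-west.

MH24lh

Longitude subsquare m = 12; −1 → 11 = l.
Latitude subsquare i = 8; −1 → 7 = h.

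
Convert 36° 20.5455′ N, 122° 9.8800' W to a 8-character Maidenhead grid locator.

CM86wi02

Shift to the Maidenhead origin (180°W, 90°S): lon 57.83533, lat 126.34242.
Field (20°×10°, letters A–R): 57.83533/20 → 2 → C, 126.34242/10 → 12 → M; chars CM.
Square (2°×1°, digits 0–9): 17.83533/2 → 8, 6.34242/1 → 6; chars 86.
Subsquare (5′×2.5′, letters a–x): 1.83533/0.0833333 → 22 → w, 0.34242/0.0416667 → 8 → i; chars wi.
Extended square (30″×15″, digits 0–9): 0.00200/0.00833333 → 0, 0.00909/0.00416667 → 2; chars 02.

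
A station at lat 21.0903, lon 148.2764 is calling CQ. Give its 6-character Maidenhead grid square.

Shift to the Maidenhead origin (180°W, 90°S): lon 328.2764, lat 111.0903.
Field: 328.2764/20 → 16 → Q, 111.0903/10 → 11 → L; chars QL.
Square: 8.2764/2 → 4, 1.0903/1 → 1; chars 41.
Subsquare: 0.2764/0.0833333 → 3 → d, 0.0903/0.0416667 → 2 → c; chars dc.

QL41dc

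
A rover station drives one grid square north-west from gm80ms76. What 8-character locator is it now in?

Longitude extended square 7; −1 → 6.
Latitude extended square 6; +1 → 7.

GM80ms67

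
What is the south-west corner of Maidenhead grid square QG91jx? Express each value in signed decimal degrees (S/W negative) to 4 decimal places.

-28.0417, 158.7500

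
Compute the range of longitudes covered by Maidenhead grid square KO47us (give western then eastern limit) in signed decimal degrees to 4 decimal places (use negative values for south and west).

Field K=10, O=14: +10·20° lon, +14·10° lat → SW at lon 20°, lat 50°.
Square 4, 7: +4·2° lon, +7·1° lat → SW at lon 28°, lat 57°.
Subsquare u=20, s=18: +20·0.0833333° lon, +18·0.0416667° lat → SW at lon 29.6667°, lat 57.75°.
Cell spans 0.0833333° lon × 0.0416667° lat.
west 29.6667, east 29.7500.

29.6667, 29.7500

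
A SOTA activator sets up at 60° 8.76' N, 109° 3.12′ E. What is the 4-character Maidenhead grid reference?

OP40

Offset from 180°W / 90°S: lon 289.05°, lat 150.15°.
Field: 289.05/20 → 14 → O, 150.15/10 → 15 → P; chars OP.
Square: 9.05/2 → 4, 0.15/1 → 0; chars 40.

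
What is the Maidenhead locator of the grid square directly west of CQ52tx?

CQ52sx

Longitude subsquare t = 19; −1 → 18 = s.
The latitude characters are unchanged.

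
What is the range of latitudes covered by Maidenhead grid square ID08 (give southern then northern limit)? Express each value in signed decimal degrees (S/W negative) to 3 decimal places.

-52.000, -51.000

Field I=8, D=3: +8·20° lon, +3·10° lat → SW at lon -20°, lat -60°.
Square 0, 8: +0·2° lon, +8·1° lat → SW at lon -20°, lat -52°.
Cell spans 2° lon × 1° lat.
south -52.000, north -51.000.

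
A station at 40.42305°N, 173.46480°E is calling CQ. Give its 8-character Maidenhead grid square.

Add 180° to longitude and 90° to latitude: 353.46480, 130.42305.
Field: lon ⌊353.46480/20⌋ = 17 → R; lat ⌊130.42305/10⌋ = 13 → N.
Square: lon ⌊13.46480/2⌋ = 6; lat ⌊0.42305/1⌋ = 0.
Subsquare: lon ⌊1.46480/0.0833333⌋ = 17 → r; lat ⌊0.42305/0.0416667⌋ = 10 → k.
Extended square: lon ⌊0.04813/0.00833333⌋ = 5; lat ⌊0.00638/0.00416667⌋ = 1.

RN60rk51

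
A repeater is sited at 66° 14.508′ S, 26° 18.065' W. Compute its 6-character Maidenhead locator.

HC63us

Add 180° to longitude and 90° to latitude: 153.6989, 23.7582.
Field (20°×10°, letters A–R): 153.6989/20 → 7 → H, 23.7582/10 → 2 → C; chars HC.
Square (2°×1°, digits 0–9): 13.6989/2 → 6, 3.7582/1 → 3; chars 63.
Subsquare (5′×2.5′, letters a–x): 1.6989/0.0833333 → 20 → u, 0.7582/0.0416667 → 18 → s; chars us.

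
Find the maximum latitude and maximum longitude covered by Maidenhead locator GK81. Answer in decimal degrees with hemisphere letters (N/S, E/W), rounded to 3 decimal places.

12.000° N, 42.000° W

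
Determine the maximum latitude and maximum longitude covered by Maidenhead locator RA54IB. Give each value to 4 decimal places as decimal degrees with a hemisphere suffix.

85.9167° S, 170.7500° E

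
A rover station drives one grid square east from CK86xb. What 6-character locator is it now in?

Longitude subsquare x = 23; +1 → 24, wraps to 0 = a, carry into square.
Longitude square 8; +1 → 9.
The latitude characters are unchanged.

CK96ab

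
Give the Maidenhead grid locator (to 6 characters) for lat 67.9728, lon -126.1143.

CP67wx

Shift to the Maidenhead origin (180°W, 90°S): lon 53.8857, lat 157.9728.
Field: lon ⌊53.8857/20⌋ = 2 → C; lat ⌊157.9728/10⌋ = 15 → P.
Square: lon ⌊13.8857/2⌋ = 6; lat ⌊7.9728/1⌋ = 7.
Subsquare: lon ⌊1.8857/0.0833333⌋ = 22 → w; lat ⌊0.9728/0.0416667⌋ = 23 → x.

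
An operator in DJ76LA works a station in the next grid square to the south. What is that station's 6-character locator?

DJ75lx

Latitude subsquare a = 0; −1 → -1, wraps to 23 = x, carry into square.
Latitude square 6; −1 → 5.
The longitude characters are unchanged.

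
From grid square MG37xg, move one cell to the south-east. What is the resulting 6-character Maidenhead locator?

Longitude subsquare x = 23; +1 → 24, wraps to 0 = a, carry into square.
Longitude square 3; +1 → 4.
Latitude subsquare g = 6; −1 → 5 = f.

MG47af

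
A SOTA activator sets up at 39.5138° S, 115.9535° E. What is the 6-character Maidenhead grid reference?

OF70xl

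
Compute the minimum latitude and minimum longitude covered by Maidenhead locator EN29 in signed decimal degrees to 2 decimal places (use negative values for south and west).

49.00, -96.00

Field E=4, N=13: +4·20° lon, +13·10° lat → SW at lon -100°, lat 40°.
Square 2, 9: +2·2° lon, +9·1° lat → SW at lon -96°, lat 49°.
latitude 49.00, longitude -96.00.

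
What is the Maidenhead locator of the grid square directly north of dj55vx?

DJ56va

Latitude subsquare x = 23; +1 → 24, wraps to 0 = a, carry into square.
Latitude square 5; +1 → 6.
The longitude characters are unchanged.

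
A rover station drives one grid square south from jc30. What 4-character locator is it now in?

JB39

Latitude square 0; −1 → -1, wraps to 9, carry into field.
Latitude field C = 2; −1 → 1 = B.
The longitude characters are unchanged.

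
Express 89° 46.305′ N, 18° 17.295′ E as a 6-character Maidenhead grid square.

JR99ds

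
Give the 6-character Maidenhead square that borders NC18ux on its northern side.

Latitude subsquare x = 23; +1 → 24, wraps to 0 = a, carry into square.
Latitude square 8; +1 → 9.
The longitude characters are unchanged.

NC19ua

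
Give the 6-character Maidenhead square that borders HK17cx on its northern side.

HK18ca

Latitude subsquare x = 23; +1 → 24, wraps to 0 = a, carry into square.
Latitude square 7; +1 → 8.
The longitude characters are unchanged.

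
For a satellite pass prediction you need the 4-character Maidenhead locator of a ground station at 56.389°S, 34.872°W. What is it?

Offset from 180°W / 90°S: lon 145.13°, lat 33.61°.
Field (20°×10°, letters A–R): lon ⌊145.13/20⌋ = 7 → H; lat ⌊33.61/10⌋ = 3 → D.
Square (2°×1°, digits 0–9): lon ⌊5.13/2⌋ = 2; lat ⌊3.61/1⌋ = 3.

HD23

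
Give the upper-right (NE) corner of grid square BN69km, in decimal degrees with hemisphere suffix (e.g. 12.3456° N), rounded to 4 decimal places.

49.5417° N, 147.0833° W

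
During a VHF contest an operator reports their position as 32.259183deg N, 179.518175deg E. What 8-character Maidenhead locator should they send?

Add 180° to longitude and 90° to latitude: 359.51818, 122.25918.
Field: 359.51818/20 → 17 → R, 122.25918/10 → 12 → M; chars RM.
Square: 19.51818/2 → 9, 2.25918/1 → 2; chars 92.
Subsquare: 1.51818/0.0833333 → 18 → s, 0.25918/0.0416667 → 6 → g; chars sg.
Extended square: 0.01818/0.00833333 → 2, 0.00918/0.00416667 → 2; chars 22.

RM92sg22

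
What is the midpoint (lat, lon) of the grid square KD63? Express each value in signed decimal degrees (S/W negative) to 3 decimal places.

-56.500, 33.000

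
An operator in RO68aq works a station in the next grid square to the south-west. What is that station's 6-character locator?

RO58xp

Longitude subsquare a = 0; −1 → -1, wraps to 23 = x, carry into square.
Longitude square 6; −1 → 5.
Latitude subsquare q = 16; −1 → 15 = p.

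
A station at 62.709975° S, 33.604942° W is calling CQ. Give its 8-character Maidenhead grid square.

Add 180° to longitude and 90° to latitude: 146.39506, 27.29002.
Field (20°×10°, letters A–R): 146.39506/20 → 7 → H, 27.29002/10 → 2 → C; chars HC.
Square (2°×1°, digits 0–9): 6.39506/2 → 3, 7.29002/1 → 7; chars 37.
Subsquare (5′×2.5′, letters a–x): 0.39506/0.0833333 → 4 → e, 0.29002/0.0416667 → 6 → g; chars eg.
Extended square (30″×15″, digits 0–9): 0.06172/0.00833333 → 7, 0.04002/0.00416667 → 9; chars 79.

HC37eg79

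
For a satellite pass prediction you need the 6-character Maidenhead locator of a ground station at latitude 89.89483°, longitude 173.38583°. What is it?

Add 180° to longitude and 90° to latitude: 353.3858, 179.8948.
Field (20°×10°, letters A–R): lon ⌊353.3858/20⌋ = 17 → R; lat ⌊179.8948/10⌋ = 17 → R.
Square (2°×1°, digits 0–9): lon ⌊13.3858/2⌋ = 6; lat ⌊9.8948/1⌋ = 9.
Subsquare (5′×2.5′, letters a–x): lon ⌊1.3858/0.0833333⌋ = 16 → q; lat ⌊0.8948/0.0416667⌋ = 21 → v.

RR69qv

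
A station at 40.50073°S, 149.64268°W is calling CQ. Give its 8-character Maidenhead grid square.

Add 180° to longitude and 90° to latitude: 30.35732, 49.49927.
Field (20°×10°, letters A–R): 30.35732/20 → 1 → B, 49.49927/10 → 4 → E; chars BE.
Square (2°×1°, digits 0–9): 10.35732/2 → 5, 9.49927/1 → 9; chars 59.
Subsquare (5′×2.5′, letters a–x): 0.35732/0.0833333 → 4 → e, 0.49927/0.0416667 → 11 → l; chars el.
Extended square (30″×15″, digits 0–9): 0.02399/0.00833333 → 2, 0.04094/0.00416667 → 9; chars 29.

BE59el29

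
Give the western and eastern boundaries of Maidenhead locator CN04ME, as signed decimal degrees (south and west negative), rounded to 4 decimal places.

-139.0000, -138.9167

Field C=2, N=13: +2·20° lon, +13·10° lat → SW at lon -140°, lat 40°.
Square 0, 4: +0·2° lon, +4·1° lat → SW at lon -140°, lat 44°.
Subsquare m=12, e=4: +12·0.0833333° lon, +4·0.0416667° lat → SW at lon -139°, lat 44.1667°.
Cell spans 0.0833333° lon × 0.0416667° lat.
west -139.0000, east -138.9167.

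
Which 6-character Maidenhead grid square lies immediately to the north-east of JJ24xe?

JJ34af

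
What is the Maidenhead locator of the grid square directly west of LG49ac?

LG39xc

Longitude subsquare a = 0; −1 → -1, wraps to 23 = x, carry into square.
Longitude square 4; −1 → 3.
The latitude characters are unchanged.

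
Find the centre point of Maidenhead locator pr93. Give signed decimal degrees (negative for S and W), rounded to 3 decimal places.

Field P=15, R=17: +15·20° lon, +17·10° lat → SW at lon 120°, lat 80°.
Square 9, 3: +9·2° lon, +3·1° lat → SW at lon 138°, lat 83°.
Cell spans 2° lon × 1° lat. Centre is SW corner plus half of each.
latitude 83.500, longitude 139.000.

83.500, 139.000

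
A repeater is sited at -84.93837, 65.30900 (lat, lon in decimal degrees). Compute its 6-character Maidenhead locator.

MA25pb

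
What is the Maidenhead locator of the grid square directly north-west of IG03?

HG94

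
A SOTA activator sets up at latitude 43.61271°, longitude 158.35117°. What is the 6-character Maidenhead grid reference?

QN93eo

Add 180° to longitude and 90° to latitude: 338.3512, 133.6127.
Field (20°×10°, letters A–R): lon ⌊338.3512/20⌋ = 16 → Q; lat ⌊133.6127/10⌋ = 13 → N.
Square (2°×1°, digits 0–9): lon ⌊18.3512/2⌋ = 9; lat ⌊3.6127/1⌋ = 3.
Subsquare (5′×2.5′, letters a–x): lon ⌊0.3512/0.0833333⌋ = 4 → e; lat ⌊0.6127/0.0416667⌋ = 14 → o.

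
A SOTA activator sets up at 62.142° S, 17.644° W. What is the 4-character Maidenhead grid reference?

IC17

Add 180° to longitude and 90° to latitude: 162.36, 27.86.
Field (20°×10°, letters A–R): 162.36/20 → 8 → I, 27.86/10 → 2 → C; chars IC.
Square (2°×1°, digits 0–9): 2.36/2 → 1, 7.86/1 → 7; chars 17.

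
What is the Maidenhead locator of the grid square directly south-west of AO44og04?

AO44ng93

Longitude extended square 0; −1 → -1, wraps to 9, carry into subsquare.
Longitude subsquare o = 14; −1 → 13 = n.
Latitude extended square 4; −1 → 3.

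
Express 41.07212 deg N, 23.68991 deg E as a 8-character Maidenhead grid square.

KN11ub27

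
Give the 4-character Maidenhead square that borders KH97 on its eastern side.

LH07

Longitude square 9; +1 → 10, wraps to 0, carry into field.
Longitude field K = 10; +1 → 11 = L.
The latitude characters are unchanged.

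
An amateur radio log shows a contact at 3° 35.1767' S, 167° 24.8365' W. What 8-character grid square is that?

AI66hj09

Add 180° to longitude and 90° to latitude: 12.58606, 86.41372.
Field: 12.58606/20 → 0 → A, 86.41372/10 → 8 → I; chars AI.
Square: 12.58606/2 → 6, 6.41372/1 → 6; chars 66.
Subsquare: 0.58606/0.0833333 → 7 → h, 0.41372/0.0416667 → 9 → j; chars hj.
Extended square: 0.00273/0.00833333 → 0, 0.03872/0.00416667 → 9; chars 09.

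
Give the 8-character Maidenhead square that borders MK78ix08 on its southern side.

MK78ix07

Latitude extended square 8; −1 → 7.
The longitude characters are unchanged.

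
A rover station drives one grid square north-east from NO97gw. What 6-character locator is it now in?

Longitude subsquare g = 6; +1 → 7 = h.
Latitude subsquare w = 22; +1 → 23 = x.

NO97hx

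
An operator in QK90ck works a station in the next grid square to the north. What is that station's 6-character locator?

QK90cl

Latitude subsquare k = 10; +1 → 11 = l.
The longitude characters are unchanged.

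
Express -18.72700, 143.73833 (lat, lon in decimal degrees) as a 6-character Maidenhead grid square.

QH11ug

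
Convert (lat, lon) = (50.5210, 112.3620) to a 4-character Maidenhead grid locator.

OO60

Shift to the Maidenhead origin (180°W, 90°S): lon 292.36, lat 140.52.
Field: lon ⌊292.36/20⌋ = 14 → O; lat ⌊140.52/10⌋ = 14 → O.
Square: lon ⌊12.36/2⌋ = 6; lat ⌊0.52/1⌋ = 0.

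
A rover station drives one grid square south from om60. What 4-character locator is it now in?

OL69

Latitude square 0; −1 → -1, wraps to 9, carry into field.
Latitude field M = 12; −1 → 11 = L.
The longitude characters are unchanged.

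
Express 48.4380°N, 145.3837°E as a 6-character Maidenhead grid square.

Offset from 180°W / 90°S: lon 325.3837°, lat 138.4380°.
Field: 325.3837/20 → 16 → Q, 138.4380/10 → 13 → N; chars QN.
Square: 5.3837/2 → 2, 8.4380/1 → 8; chars 28.
Subsquare: 1.3837/0.0833333 → 16 → q, 0.4380/0.0416667 → 10 → k; chars qk.

QN28qk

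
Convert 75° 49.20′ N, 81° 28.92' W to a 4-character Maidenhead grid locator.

EQ95

Offset from 180°W / 90°S: lon 98.52°, lat 165.82°.
Field: 98.52/20 → 4 → E, 165.82/10 → 16 → Q; chars EQ.
Square: 18.52/2 → 9, 5.82/1 → 5; chars 95.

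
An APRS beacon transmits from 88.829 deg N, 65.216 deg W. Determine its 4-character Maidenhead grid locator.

Offset from 180°W / 90°S: lon 114.78°, lat 178.83°.
Field: 114.78/20 → 5 → F, 178.83/10 → 17 → R; chars FR.
Square: 14.78/2 → 7, 8.83/1 → 8; chars 78.

FR78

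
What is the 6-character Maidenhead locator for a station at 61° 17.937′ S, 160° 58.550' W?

Shift to the Maidenhead origin (180°W, 90°S): lon 19.0242, lat 28.7011.
Field: 19.0242/20 → 0 → A, 28.7011/10 → 2 → C; chars AC.
Square: 19.0242/2 → 9, 8.7011/1 → 8; chars 98.
Subsquare: 1.0242/0.0833333 → 12 → m, 0.7011/0.0416667 → 16 → q; chars mq.

AC98mq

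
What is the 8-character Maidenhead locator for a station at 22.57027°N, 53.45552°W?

Add 180° to longitude and 90° to latitude: 126.54448, 112.57027.
Field: lon ⌊126.54448/20⌋ = 6 → G; lat ⌊112.57027/10⌋ = 11 → L.
Square: lon ⌊6.54448/2⌋ = 3; lat ⌊2.57027/1⌋ = 2.
Subsquare: lon ⌊0.54448/0.0833333⌋ = 6 → g; lat ⌊0.57027/0.0416667⌋ = 13 → n.
Extended square: lon ⌊0.04448/0.00833333⌋ = 5; lat ⌊0.02860/0.00416667⌋ = 6.

GL32gn56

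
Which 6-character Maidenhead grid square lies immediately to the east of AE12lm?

Longitude subsquare l = 11; +1 → 12 = m.
The latitude characters are unchanged.

AE12mm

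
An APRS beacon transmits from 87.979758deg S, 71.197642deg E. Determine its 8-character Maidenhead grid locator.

MA52oa34

Add 180° to longitude and 90° to latitude: 251.19764, 2.02024.
Field (20°×10°, letters A–R): lon ⌊251.19764/20⌋ = 12 → M; lat ⌊2.02024/10⌋ = 0 → A.
Square (2°×1°, digits 0–9): lon ⌊11.19764/2⌋ = 5; lat ⌊2.02024/1⌋ = 2.
Subsquare (5′×2.5′, letters a–x): lon ⌊1.19764/0.0833333⌋ = 14 → o; lat ⌊0.02024/0.0416667⌋ = 0 → a.
Extended square (30″×15″, digits 0–9): lon ⌊0.03098/0.00833333⌋ = 3; lat ⌊0.02024/0.00416667⌋ = 4.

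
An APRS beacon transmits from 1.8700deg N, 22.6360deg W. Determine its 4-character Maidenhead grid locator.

Shift to the Maidenhead origin (180°W, 90°S): lon 157.36, lat 91.87.
Field: 157.36/20 → 7 → H, 91.87/10 → 9 → J; chars HJ.
Square: 17.36/2 → 8, 1.87/1 → 1; chars 81.

HJ81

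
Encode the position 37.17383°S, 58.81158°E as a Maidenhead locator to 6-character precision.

LF92jt

Offset from 180°W / 90°S: lon 238.8116°, lat 52.8262°.
Field (20°×10°, letters A–R): lon ⌊238.8116/20⌋ = 11 → L; lat ⌊52.8262/10⌋ = 5 → F.
Square (2°×1°, digits 0–9): lon ⌊18.8116/2⌋ = 9; lat ⌊2.8262/1⌋ = 2.
Subsquare (5′×2.5′, letters a–x): lon ⌊0.8116/0.0833333⌋ = 9 → j; lat ⌊0.8262/0.0416667⌋ = 19 → t.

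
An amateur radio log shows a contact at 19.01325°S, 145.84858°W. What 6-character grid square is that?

BH70bx

Offset from 180°W / 90°S: lon 34.1514°, lat 70.9868°.
Field: lon ⌊34.1514/20⌋ = 1 → B; lat ⌊70.9868/10⌋ = 7 → H.
Square: lon ⌊14.1514/2⌋ = 7; lat ⌊0.9868/1⌋ = 0.
Subsquare: lon ⌊0.1514/0.0833333⌋ = 1 → b; lat ⌊0.9868/0.0416667⌋ = 23 → x.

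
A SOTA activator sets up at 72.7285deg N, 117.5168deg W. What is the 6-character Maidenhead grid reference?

DQ12fr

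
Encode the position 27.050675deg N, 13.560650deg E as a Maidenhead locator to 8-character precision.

Offset from 180°W / 90°S: lon 193.56065°, lat 117.05067°.
Field: 193.56065/20 → 9 → J, 117.05067/10 → 11 → L; chars JL.
Square: 13.56065/2 → 6, 7.05067/1 → 7; chars 67.
Subsquare: 1.56065/0.0833333 → 18 → s, 0.05067/0.0416667 → 1 → b; chars sb.
Extended square: 0.06065/0.00833333 → 7, 0.00901/0.00416667 → 2; chars 72.

JL67sb72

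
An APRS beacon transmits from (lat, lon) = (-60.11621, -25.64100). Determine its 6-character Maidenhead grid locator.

Add 180° to longitude and 90° to latitude: 154.3590, 29.8838.
Field (20°×10°, letters A–R): lon ⌊154.3590/20⌋ = 7 → H; lat ⌊29.8838/10⌋ = 2 → C.
Square (2°×1°, digits 0–9): lon ⌊14.3590/2⌋ = 7; lat ⌊9.8838/1⌋ = 9.
Subsquare (5′×2.5′, letters a–x): lon ⌊0.3590/0.0833333⌋ = 4 → e; lat ⌊0.8838/0.0416667⌋ = 21 → v.

HC79ev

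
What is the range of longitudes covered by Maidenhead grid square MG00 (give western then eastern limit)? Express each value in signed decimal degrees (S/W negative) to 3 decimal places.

60.000, 62.000

Field M=12, G=6: +12·20° lon, +6·10° lat → SW at lon 60°, lat -30°.
Square 0, 0: +0·2° lon, +0·1° lat → SW at lon 60°, lat -30°.
Cell spans 2° lon × 1° lat.
west 60.000, east 62.000.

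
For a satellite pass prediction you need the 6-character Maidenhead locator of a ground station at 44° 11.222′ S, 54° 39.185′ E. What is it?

Shift to the Maidenhead origin (180°W, 90°S): lon 234.6531, lat 45.8130.
Field: lon ⌊234.6531/20⌋ = 11 → L; lat ⌊45.8130/10⌋ = 4 → E.
Square: lon ⌊14.6531/2⌋ = 7; lat ⌊5.8130/1⌋ = 5.
Subsquare: lon ⌊0.6531/0.0833333⌋ = 7 → h; lat ⌊0.8130/0.0416667⌋ = 19 → t.

LE75ht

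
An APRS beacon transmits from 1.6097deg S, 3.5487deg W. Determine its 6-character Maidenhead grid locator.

II88fj

Offset from 180°W / 90°S: lon 176.4513°, lat 88.3903°.
Field (20°×10°, letters A–R): 176.4513/20 → 8 → I, 88.3903/10 → 8 → I; chars II.
Square (2°×1°, digits 0–9): 16.4513/2 → 8, 8.3903/1 → 8; chars 88.
Subsquare (5′×2.5′, letters a–x): 0.4513/0.0833333 → 5 → f, 0.3903/0.0416667 → 9 → j; chars fj.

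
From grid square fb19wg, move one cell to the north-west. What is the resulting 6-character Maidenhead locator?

FB19vh

Longitude subsquare w = 22; −1 → 21 = v.
Latitude subsquare g = 6; +1 → 7 = h.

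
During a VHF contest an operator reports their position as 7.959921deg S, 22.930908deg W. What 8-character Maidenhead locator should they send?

HI82ma89

Add 180° to longitude and 90° to latitude: 157.06909, 82.04008.
Field: lon ⌊157.06909/20⌋ = 7 → H; lat ⌊82.04008/10⌋ = 8 → I.
Square: lon ⌊17.06909/2⌋ = 8; lat ⌊2.04008/1⌋ = 2.
Subsquare: lon ⌊1.06909/0.0833333⌋ = 12 → m; lat ⌊0.04008/0.0416667⌋ = 0 → a.
Extended square: lon ⌊0.06909/0.00833333⌋ = 8; lat ⌊0.04008/0.00416667⌋ = 9.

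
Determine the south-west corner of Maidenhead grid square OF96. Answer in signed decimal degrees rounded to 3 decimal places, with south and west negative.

Field O=14, F=5: +14·20° lon, +5·10° lat → SW at lon 100°, lat -40°.
Square 9, 6: +9·2° lon, +6·1° lat → SW at lon 118°, lat -34°.
latitude -34.000, longitude 118.000.

-34.000, 118.000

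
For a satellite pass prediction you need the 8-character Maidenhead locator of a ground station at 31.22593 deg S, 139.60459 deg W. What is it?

CF08es75

Add 180° to longitude and 90° to latitude: 40.39541, 58.77407.
Field: 40.39541/20 → 2 → C, 58.77407/10 → 5 → F; chars CF.
Square: 0.39541/2 → 0, 8.77407/1 → 8; chars 08.
Subsquare: 0.39541/0.0833333 → 4 → e, 0.77407/0.0416667 → 18 → s; chars es.
Extended square: 0.06208/0.00833333 → 7, 0.02407/0.00416667 → 5; chars 75.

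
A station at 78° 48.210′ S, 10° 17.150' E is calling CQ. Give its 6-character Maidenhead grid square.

Shift to the Maidenhead origin (180°W, 90°S): lon 190.2858, lat 11.1965.
Field: lon ⌊190.2858/20⌋ = 9 → J; lat ⌊11.1965/10⌋ = 1 → B.
Square: lon ⌊10.2858/2⌋ = 5; lat ⌊1.1965/1⌋ = 1.
Subsquare: lon ⌊0.2858/0.0833333⌋ = 3 → d; lat ⌊0.1965/0.0416667⌋ = 4 → e.

JB51de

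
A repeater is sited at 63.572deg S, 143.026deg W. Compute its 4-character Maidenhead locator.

Offset from 180°W / 90°S: lon 36.97°, lat 26.43°.
Field: lon ⌊36.97/20⌋ = 1 → B; lat ⌊26.43/10⌋ = 2 → C.
Square: lon ⌊16.97/2⌋ = 8; lat ⌊6.43/1⌋ = 6.

BC86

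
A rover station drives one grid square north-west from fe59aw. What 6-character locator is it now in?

FE49xx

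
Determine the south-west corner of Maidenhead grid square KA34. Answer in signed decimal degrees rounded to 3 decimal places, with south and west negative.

-86.000, 26.000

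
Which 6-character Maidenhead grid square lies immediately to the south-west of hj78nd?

HJ78mc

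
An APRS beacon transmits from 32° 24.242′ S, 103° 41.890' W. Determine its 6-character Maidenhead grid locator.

DF87do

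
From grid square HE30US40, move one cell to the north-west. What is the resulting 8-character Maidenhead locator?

HE30us31

Longitude extended square 4; −1 → 3.
Latitude extended square 0; +1 → 1.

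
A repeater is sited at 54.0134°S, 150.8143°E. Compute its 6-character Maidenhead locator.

Offset from 180°W / 90°S: lon 330.8143°, lat 35.9866°.
Field (20°×10°, letters A–R): lon ⌊330.8143/20⌋ = 16 → Q; lat ⌊35.9866/10⌋ = 3 → D.
Square (2°×1°, digits 0–9): lon ⌊10.8143/2⌋ = 5; lat ⌊5.9866/1⌋ = 5.
Subsquare (5′×2.5′, letters a–x): lon ⌊0.8143/0.0833333⌋ = 9 → j; lat ⌊0.9866/0.0416667⌋ = 23 → x.

QD55jx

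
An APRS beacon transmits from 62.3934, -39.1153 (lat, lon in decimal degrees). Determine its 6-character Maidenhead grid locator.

HP02kj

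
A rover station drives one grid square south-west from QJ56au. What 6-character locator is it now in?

QJ46xt

Longitude subsquare a = 0; −1 → -1, wraps to 23 = x, carry into square.
Longitude square 5; −1 → 4.
Latitude subsquare u = 20; −1 → 19 = t.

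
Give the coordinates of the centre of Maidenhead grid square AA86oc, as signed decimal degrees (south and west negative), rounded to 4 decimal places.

Field A=0, A=0: +0·20° lon, +0·10° lat → SW at lon -180°, lat -90°.
Square 8, 6: +8·2° lon, +6·1° lat → SW at lon -164°, lat -84°.
Subsquare o=14, c=2: +14·0.0833333° lon, +2·0.0416667° lat → SW at lon -162.833°, lat -83.9167°.
Cell spans 0.0833333° lon × 0.0416667° lat. Centre is SW corner plus half of each.
latitude -83.8958, longitude -162.7917.

-83.8958, -162.7917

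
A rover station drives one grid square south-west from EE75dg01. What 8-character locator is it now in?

Longitude extended square 0; −1 → -1, wraps to 9, carry into subsquare.
Longitude subsquare d = 3; −1 → 2 = c.
Latitude extended square 1; −1 → 0.

EE75cg90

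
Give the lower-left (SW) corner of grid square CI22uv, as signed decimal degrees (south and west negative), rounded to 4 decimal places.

-7.1250, -134.3333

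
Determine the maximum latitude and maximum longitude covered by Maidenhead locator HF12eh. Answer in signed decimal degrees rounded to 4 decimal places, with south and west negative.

-37.6667, -37.5833

Field H=7, F=5: +7·20° lon, +5·10° lat → SW at lon -40°, lat -40°.
Square 1, 2: +1·2° lon, +2·1° lat → SW at lon -38°, lat -38°.
Subsquare e=4, h=7: +4·0.0833333° lon, +7·0.0416667° lat → SW at lon -37.6667°, lat -37.7083°.
Cell spans 0.0833333° lon × 0.0416667° lat. NE corner is SW corner plus one full cell.
latitude -37.6667, longitude -37.5833.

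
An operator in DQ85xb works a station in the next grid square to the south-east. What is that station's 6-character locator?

Longitude subsquare x = 23; +1 → 24, wraps to 0 = a, carry into square.
Longitude square 8; +1 → 9.
Latitude subsquare b = 1; −1 → 0 = a.

DQ95aa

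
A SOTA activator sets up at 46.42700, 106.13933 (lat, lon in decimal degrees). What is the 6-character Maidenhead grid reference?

Offset from 180°W / 90°S: lon 286.1393°, lat 136.4270°.
Field (20°×10°, letters A–R): lon ⌊286.1393/20⌋ = 14 → O; lat ⌊136.4270/10⌋ = 13 → N.
Square (2°×1°, digits 0–9): lon ⌊6.1393/2⌋ = 3; lat ⌊6.4270/1⌋ = 6.
Subsquare (5′×2.5′, letters a–x): lon ⌊0.1393/0.0833333⌋ = 1 → b; lat ⌊0.4270/0.0416667⌋ = 10 → k.

ON36bk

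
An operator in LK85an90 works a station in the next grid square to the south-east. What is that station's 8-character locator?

LK85bm09

Longitude extended square 9; +1 → 10, wraps to 0, carry into subsquare.
Longitude subsquare a = 0; +1 → 1 = b.
Latitude extended square 0; −1 → -1, wraps to 9, carry into subsquare.
Latitude subsquare n = 13; −1 → 12 = m.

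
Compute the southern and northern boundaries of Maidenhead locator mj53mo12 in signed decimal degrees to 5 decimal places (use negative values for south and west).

Field M=12, J=9: +12·20° lon, +9·10° lat → SW at lon 60°, lat 0°.
Square 5, 3: +5·2° lon, +3·1° lat → SW at lon 70°, lat 3°.
Subsquare m=12, o=14: +12·0.0833333° lon, +14·0.0416667° lat → SW at lon 71°, lat 3.58333°.
Extended square 1, 2: +1·0.00833333° lon, +2·0.00416667° lat → SW at lon 71.0083°, lat 3.59167°.
Cell spans 0.00833333° lon × 0.00416667° lat.
south 3.59167, north 3.59583.

3.59167, 3.59583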